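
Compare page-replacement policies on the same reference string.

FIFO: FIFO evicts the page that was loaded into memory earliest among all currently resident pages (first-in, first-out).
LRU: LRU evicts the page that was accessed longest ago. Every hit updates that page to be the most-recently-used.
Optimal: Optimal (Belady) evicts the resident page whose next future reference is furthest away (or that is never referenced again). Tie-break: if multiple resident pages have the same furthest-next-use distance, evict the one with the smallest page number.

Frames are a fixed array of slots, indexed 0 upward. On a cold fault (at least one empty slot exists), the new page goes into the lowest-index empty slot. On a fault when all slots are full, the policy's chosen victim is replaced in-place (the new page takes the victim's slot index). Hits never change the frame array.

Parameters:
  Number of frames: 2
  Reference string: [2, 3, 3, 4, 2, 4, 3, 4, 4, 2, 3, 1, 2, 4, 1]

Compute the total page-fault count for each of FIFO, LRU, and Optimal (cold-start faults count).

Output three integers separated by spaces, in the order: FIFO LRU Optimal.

--- FIFO ---
  step 0: ref 2 -> FAULT, frames=[2,-] (faults so far: 1)
  step 1: ref 3 -> FAULT, frames=[2,3] (faults so far: 2)
  step 2: ref 3 -> HIT, frames=[2,3] (faults so far: 2)
  step 3: ref 4 -> FAULT, evict 2, frames=[4,3] (faults so far: 3)
  step 4: ref 2 -> FAULT, evict 3, frames=[4,2] (faults so far: 4)
  step 5: ref 4 -> HIT, frames=[4,2] (faults so far: 4)
  step 6: ref 3 -> FAULT, evict 4, frames=[3,2] (faults so far: 5)
  step 7: ref 4 -> FAULT, evict 2, frames=[3,4] (faults so far: 6)
  step 8: ref 4 -> HIT, frames=[3,4] (faults so far: 6)
  step 9: ref 2 -> FAULT, evict 3, frames=[2,4] (faults so far: 7)
  step 10: ref 3 -> FAULT, evict 4, frames=[2,3] (faults so far: 8)
  step 11: ref 1 -> FAULT, evict 2, frames=[1,3] (faults so far: 9)
  step 12: ref 2 -> FAULT, evict 3, frames=[1,2] (faults so far: 10)
  step 13: ref 4 -> FAULT, evict 1, frames=[4,2] (faults so far: 11)
  step 14: ref 1 -> FAULT, evict 2, frames=[4,1] (faults so far: 12)
  FIFO total faults: 12
--- LRU ---
  step 0: ref 2 -> FAULT, frames=[2,-] (faults so far: 1)
  step 1: ref 3 -> FAULT, frames=[2,3] (faults so far: 2)
  step 2: ref 3 -> HIT, frames=[2,3] (faults so far: 2)
  step 3: ref 4 -> FAULT, evict 2, frames=[4,3] (faults so far: 3)
  step 4: ref 2 -> FAULT, evict 3, frames=[4,2] (faults so far: 4)
  step 5: ref 4 -> HIT, frames=[4,2] (faults so far: 4)
  step 6: ref 3 -> FAULT, evict 2, frames=[4,3] (faults so far: 5)
  step 7: ref 4 -> HIT, frames=[4,3] (faults so far: 5)
  step 8: ref 4 -> HIT, frames=[4,3] (faults so far: 5)
  step 9: ref 2 -> FAULT, evict 3, frames=[4,2] (faults so far: 6)
  step 10: ref 3 -> FAULT, evict 4, frames=[3,2] (faults so far: 7)
  step 11: ref 1 -> FAULT, evict 2, frames=[3,1] (faults so far: 8)
  step 12: ref 2 -> FAULT, evict 3, frames=[2,1] (faults so far: 9)
  step 13: ref 4 -> FAULT, evict 1, frames=[2,4] (faults so far: 10)
  step 14: ref 1 -> FAULT, evict 2, frames=[1,4] (faults so far: 11)
  LRU total faults: 11
--- Optimal ---
  step 0: ref 2 -> FAULT, frames=[2,-] (faults so far: 1)
  step 1: ref 3 -> FAULT, frames=[2,3] (faults so far: 2)
  step 2: ref 3 -> HIT, frames=[2,3] (faults so far: 2)
  step 3: ref 4 -> FAULT, evict 3, frames=[2,4] (faults so far: 3)
  step 4: ref 2 -> HIT, frames=[2,4] (faults so far: 3)
  step 5: ref 4 -> HIT, frames=[2,4] (faults so far: 3)
  step 6: ref 3 -> FAULT, evict 2, frames=[3,4] (faults so far: 4)
  step 7: ref 4 -> HIT, frames=[3,4] (faults so far: 4)
  step 8: ref 4 -> HIT, frames=[3,4] (faults so far: 4)
  step 9: ref 2 -> FAULT, evict 4, frames=[3,2] (faults so far: 5)
  step 10: ref 3 -> HIT, frames=[3,2] (faults so far: 5)
  step 11: ref 1 -> FAULT, evict 3, frames=[1,2] (faults so far: 6)
  step 12: ref 2 -> HIT, frames=[1,2] (faults so far: 6)
  step 13: ref 4 -> FAULT, evict 2, frames=[1,4] (faults so far: 7)
  step 14: ref 1 -> HIT, frames=[1,4] (faults so far: 7)
  Optimal total faults: 7

Answer: 12 11 7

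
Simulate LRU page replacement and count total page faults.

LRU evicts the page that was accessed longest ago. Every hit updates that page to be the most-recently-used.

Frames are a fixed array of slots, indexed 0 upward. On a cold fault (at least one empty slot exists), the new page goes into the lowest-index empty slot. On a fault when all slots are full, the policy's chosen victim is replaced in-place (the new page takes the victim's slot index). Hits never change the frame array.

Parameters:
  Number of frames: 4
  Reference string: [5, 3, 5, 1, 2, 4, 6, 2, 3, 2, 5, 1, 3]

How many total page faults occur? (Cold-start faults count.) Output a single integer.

Step 0: ref 5 → FAULT, frames=[5,-,-,-]
Step 1: ref 3 → FAULT, frames=[5,3,-,-]
Step 2: ref 5 → HIT, frames=[5,3,-,-]
Step 3: ref 1 → FAULT, frames=[5,3,1,-]
Step 4: ref 2 → FAULT, frames=[5,3,1,2]
Step 5: ref 4 → FAULT (evict 3), frames=[5,4,1,2]
Step 6: ref 6 → FAULT (evict 5), frames=[6,4,1,2]
Step 7: ref 2 → HIT, frames=[6,4,1,2]
Step 8: ref 3 → FAULT (evict 1), frames=[6,4,3,2]
Step 9: ref 2 → HIT, frames=[6,4,3,2]
Step 10: ref 5 → FAULT (evict 4), frames=[6,5,3,2]
Step 11: ref 1 → FAULT (evict 6), frames=[1,5,3,2]
Step 12: ref 3 → HIT, frames=[1,5,3,2]
Total faults: 9

Answer: 9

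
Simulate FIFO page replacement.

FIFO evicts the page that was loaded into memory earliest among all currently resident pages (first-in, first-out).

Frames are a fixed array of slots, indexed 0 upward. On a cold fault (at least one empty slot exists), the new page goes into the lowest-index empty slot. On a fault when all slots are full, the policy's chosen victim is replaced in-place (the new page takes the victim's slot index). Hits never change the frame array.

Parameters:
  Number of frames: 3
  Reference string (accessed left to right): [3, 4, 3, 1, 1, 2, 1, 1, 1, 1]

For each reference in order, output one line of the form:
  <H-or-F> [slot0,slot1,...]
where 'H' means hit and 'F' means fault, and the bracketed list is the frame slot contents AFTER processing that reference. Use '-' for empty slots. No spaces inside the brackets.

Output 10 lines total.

F [3,-,-]
F [3,4,-]
H [3,4,-]
F [3,4,1]
H [3,4,1]
F [2,4,1]
H [2,4,1]
H [2,4,1]
H [2,4,1]
H [2,4,1]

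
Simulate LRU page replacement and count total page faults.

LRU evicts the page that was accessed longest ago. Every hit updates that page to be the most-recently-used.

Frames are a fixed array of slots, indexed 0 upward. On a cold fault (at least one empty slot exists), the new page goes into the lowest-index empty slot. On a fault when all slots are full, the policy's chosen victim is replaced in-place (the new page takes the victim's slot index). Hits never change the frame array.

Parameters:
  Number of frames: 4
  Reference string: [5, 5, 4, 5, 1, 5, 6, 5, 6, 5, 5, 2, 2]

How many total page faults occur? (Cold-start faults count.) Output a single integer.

Step 0: ref 5 → FAULT, frames=[5,-,-,-]
Step 1: ref 5 → HIT, frames=[5,-,-,-]
Step 2: ref 4 → FAULT, frames=[5,4,-,-]
Step 3: ref 5 → HIT, frames=[5,4,-,-]
Step 4: ref 1 → FAULT, frames=[5,4,1,-]
Step 5: ref 5 → HIT, frames=[5,4,1,-]
Step 6: ref 6 → FAULT, frames=[5,4,1,6]
Step 7: ref 5 → HIT, frames=[5,4,1,6]
Step 8: ref 6 → HIT, frames=[5,4,1,6]
Step 9: ref 5 → HIT, frames=[5,4,1,6]
Step 10: ref 5 → HIT, frames=[5,4,1,6]
Step 11: ref 2 → FAULT (evict 4), frames=[5,2,1,6]
Step 12: ref 2 → HIT, frames=[5,2,1,6]
Total faults: 5

Answer: 5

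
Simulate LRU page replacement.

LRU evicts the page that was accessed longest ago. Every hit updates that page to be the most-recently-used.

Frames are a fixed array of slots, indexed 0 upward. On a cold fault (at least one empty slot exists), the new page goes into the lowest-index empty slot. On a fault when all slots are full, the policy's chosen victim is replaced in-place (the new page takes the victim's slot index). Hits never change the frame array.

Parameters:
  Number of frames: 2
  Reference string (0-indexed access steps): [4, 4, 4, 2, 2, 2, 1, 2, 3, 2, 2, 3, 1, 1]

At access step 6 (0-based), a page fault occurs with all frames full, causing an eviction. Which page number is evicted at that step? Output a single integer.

Step 0: ref 4 -> FAULT, frames=[4,-]
Step 1: ref 4 -> HIT, frames=[4,-]
Step 2: ref 4 -> HIT, frames=[4,-]
Step 3: ref 2 -> FAULT, frames=[4,2]
Step 4: ref 2 -> HIT, frames=[4,2]
Step 5: ref 2 -> HIT, frames=[4,2]
Step 6: ref 1 -> FAULT, evict 4, frames=[1,2]
At step 6: evicted page 4

Answer: 4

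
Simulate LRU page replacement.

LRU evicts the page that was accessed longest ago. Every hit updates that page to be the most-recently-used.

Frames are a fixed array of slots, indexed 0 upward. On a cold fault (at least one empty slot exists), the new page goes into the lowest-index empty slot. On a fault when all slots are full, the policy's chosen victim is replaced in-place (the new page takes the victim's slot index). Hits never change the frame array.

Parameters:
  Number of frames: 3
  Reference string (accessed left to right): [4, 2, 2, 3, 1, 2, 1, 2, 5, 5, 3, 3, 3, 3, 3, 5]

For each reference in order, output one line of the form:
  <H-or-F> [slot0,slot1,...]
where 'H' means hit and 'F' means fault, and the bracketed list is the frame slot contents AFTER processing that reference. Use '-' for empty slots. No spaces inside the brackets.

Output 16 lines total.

F [4,-,-]
F [4,2,-]
H [4,2,-]
F [4,2,3]
F [1,2,3]
H [1,2,3]
H [1,2,3]
H [1,2,3]
F [1,2,5]
H [1,2,5]
F [3,2,5]
H [3,2,5]
H [3,2,5]
H [3,2,5]
H [3,2,5]
H [3,2,5]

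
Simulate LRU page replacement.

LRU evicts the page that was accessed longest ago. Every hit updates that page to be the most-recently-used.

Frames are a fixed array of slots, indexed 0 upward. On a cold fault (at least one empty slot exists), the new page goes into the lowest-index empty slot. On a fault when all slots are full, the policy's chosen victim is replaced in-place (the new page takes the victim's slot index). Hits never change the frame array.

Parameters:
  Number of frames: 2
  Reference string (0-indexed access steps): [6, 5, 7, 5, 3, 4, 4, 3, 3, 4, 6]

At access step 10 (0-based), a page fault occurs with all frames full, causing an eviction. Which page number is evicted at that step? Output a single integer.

Answer: 3

Derivation:
Step 0: ref 6 -> FAULT, frames=[6,-]
Step 1: ref 5 -> FAULT, frames=[6,5]
Step 2: ref 7 -> FAULT, evict 6, frames=[7,5]
Step 3: ref 5 -> HIT, frames=[7,5]
Step 4: ref 3 -> FAULT, evict 7, frames=[3,5]
Step 5: ref 4 -> FAULT, evict 5, frames=[3,4]
Step 6: ref 4 -> HIT, frames=[3,4]
Step 7: ref 3 -> HIT, frames=[3,4]
Step 8: ref 3 -> HIT, frames=[3,4]
Step 9: ref 4 -> HIT, frames=[3,4]
Step 10: ref 6 -> FAULT, evict 3, frames=[6,4]
At step 10: evicted page 3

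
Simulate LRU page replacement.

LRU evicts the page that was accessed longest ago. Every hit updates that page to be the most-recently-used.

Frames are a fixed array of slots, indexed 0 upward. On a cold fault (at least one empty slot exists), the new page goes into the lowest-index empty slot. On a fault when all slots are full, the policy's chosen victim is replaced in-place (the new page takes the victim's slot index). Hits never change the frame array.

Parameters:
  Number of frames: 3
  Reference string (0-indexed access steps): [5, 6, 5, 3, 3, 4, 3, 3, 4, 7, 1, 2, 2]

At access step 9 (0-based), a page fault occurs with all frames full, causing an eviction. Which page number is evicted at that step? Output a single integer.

Step 0: ref 5 -> FAULT, frames=[5,-,-]
Step 1: ref 6 -> FAULT, frames=[5,6,-]
Step 2: ref 5 -> HIT, frames=[5,6,-]
Step 3: ref 3 -> FAULT, frames=[5,6,3]
Step 4: ref 3 -> HIT, frames=[5,6,3]
Step 5: ref 4 -> FAULT, evict 6, frames=[5,4,3]
Step 6: ref 3 -> HIT, frames=[5,4,3]
Step 7: ref 3 -> HIT, frames=[5,4,3]
Step 8: ref 4 -> HIT, frames=[5,4,3]
Step 9: ref 7 -> FAULT, evict 5, frames=[7,4,3]
At step 9: evicted page 5

Answer: 5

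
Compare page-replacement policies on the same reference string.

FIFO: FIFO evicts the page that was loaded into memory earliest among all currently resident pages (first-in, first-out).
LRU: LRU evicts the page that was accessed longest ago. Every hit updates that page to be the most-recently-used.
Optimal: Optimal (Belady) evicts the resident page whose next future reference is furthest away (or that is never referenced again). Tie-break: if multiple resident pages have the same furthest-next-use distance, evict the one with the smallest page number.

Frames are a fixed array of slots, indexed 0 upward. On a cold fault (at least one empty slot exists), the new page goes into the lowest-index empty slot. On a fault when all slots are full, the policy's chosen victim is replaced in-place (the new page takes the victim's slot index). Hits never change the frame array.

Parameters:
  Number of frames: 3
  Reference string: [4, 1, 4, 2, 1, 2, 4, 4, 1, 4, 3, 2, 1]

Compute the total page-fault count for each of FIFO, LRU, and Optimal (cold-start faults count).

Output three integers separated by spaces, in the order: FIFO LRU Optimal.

Answer: 4 6 4

Derivation:
--- FIFO ---
  step 0: ref 4 -> FAULT, frames=[4,-,-] (faults so far: 1)
  step 1: ref 1 -> FAULT, frames=[4,1,-] (faults so far: 2)
  step 2: ref 4 -> HIT, frames=[4,1,-] (faults so far: 2)
  step 3: ref 2 -> FAULT, frames=[4,1,2] (faults so far: 3)
  step 4: ref 1 -> HIT, frames=[4,1,2] (faults so far: 3)
  step 5: ref 2 -> HIT, frames=[4,1,2] (faults so far: 3)
  step 6: ref 4 -> HIT, frames=[4,1,2] (faults so far: 3)
  step 7: ref 4 -> HIT, frames=[4,1,2] (faults so far: 3)
  step 8: ref 1 -> HIT, frames=[4,1,2] (faults so far: 3)
  step 9: ref 4 -> HIT, frames=[4,1,2] (faults so far: 3)
  step 10: ref 3 -> FAULT, evict 4, frames=[3,1,2] (faults so far: 4)
  step 11: ref 2 -> HIT, frames=[3,1,2] (faults so far: 4)
  step 12: ref 1 -> HIT, frames=[3,1,2] (faults so far: 4)
  FIFO total faults: 4
--- LRU ---
  step 0: ref 4 -> FAULT, frames=[4,-,-] (faults so far: 1)
  step 1: ref 1 -> FAULT, frames=[4,1,-] (faults so far: 2)
  step 2: ref 4 -> HIT, frames=[4,1,-] (faults so far: 2)
  step 3: ref 2 -> FAULT, frames=[4,1,2] (faults so far: 3)
  step 4: ref 1 -> HIT, frames=[4,1,2] (faults so far: 3)
  step 5: ref 2 -> HIT, frames=[4,1,2] (faults so far: 3)
  step 6: ref 4 -> HIT, frames=[4,1,2] (faults so far: 3)
  step 7: ref 4 -> HIT, frames=[4,1,2] (faults so far: 3)
  step 8: ref 1 -> HIT, frames=[4,1,2] (faults so far: 3)
  step 9: ref 4 -> HIT, frames=[4,1,2] (faults so far: 3)
  step 10: ref 3 -> FAULT, evict 2, frames=[4,1,3] (faults so far: 4)
  step 11: ref 2 -> FAULT, evict 1, frames=[4,2,3] (faults so far: 5)
  step 12: ref 1 -> FAULT, evict 4, frames=[1,2,3] (faults so far: 6)
  LRU total faults: 6
--- Optimal ---
  step 0: ref 4 -> FAULT, frames=[4,-,-] (faults so far: 1)
  step 1: ref 1 -> FAULT, frames=[4,1,-] (faults so far: 2)
  step 2: ref 4 -> HIT, frames=[4,1,-] (faults so far: 2)
  step 3: ref 2 -> FAULT, frames=[4,1,2] (faults so far: 3)
  step 4: ref 1 -> HIT, frames=[4,1,2] (faults so far: 3)
  step 5: ref 2 -> HIT, frames=[4,1,2] (faults so far: 3)
  step 6: ref 4 -> HIT, frames=[4,1,2] (faults so far: 3)
  step 7: ref 4 -> HIT, frames=[4,1,2] (faults so far: 3)
  step 8: ref 1 -> HIT, frames=[4,1,2] (faults so far: 3)
  step 9: ref 4 -> HIT, frames=[4,1,2] (faults so far: 3)
  step 10: ref 3 -> FAULT, evict 4, frames=[3,1,2] (faults so far: 4)
  step 11: ref 2 -> HIT, frames=[3,1,2] (faults so far: 4)
  step 12: ref 1 -> HIT, frames=[3,1,2] (faults so far: 4)
  Optimal total faults: 4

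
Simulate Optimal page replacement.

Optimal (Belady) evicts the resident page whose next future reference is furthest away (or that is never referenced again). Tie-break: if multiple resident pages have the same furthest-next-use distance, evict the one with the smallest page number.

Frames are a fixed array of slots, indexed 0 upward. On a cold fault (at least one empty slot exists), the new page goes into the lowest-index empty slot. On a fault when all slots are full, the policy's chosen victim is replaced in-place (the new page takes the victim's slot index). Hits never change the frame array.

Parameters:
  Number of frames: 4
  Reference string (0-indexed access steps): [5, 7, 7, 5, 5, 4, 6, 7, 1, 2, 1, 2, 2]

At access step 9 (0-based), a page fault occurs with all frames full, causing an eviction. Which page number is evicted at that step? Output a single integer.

Answer: 5

Derivation:
Step 0: ref 5 -> FAULT, frames=[5,-,-,-]
Step 1: ref 7 -> FAULT, frames=[5,7,-,-]
Step 2: ref 7 -> HIT, frames=[5,7,-,-]
Step 3: ref 5 -> HIT, frames=[5,7,-,-]
Step 4: ref 5 -> HIT, frames=[5,7,-,-]
Step 5: ref 4 -> FAULT, frames=[5,7,4,-]
Step 6: ref 6 -> FAULT, frames=[5,7,4,6]
Step 7: ref 7 -> HIT, frames=[5,7,4,6]
Step 8: ref 1 -> FAULT, evict 4, frames=[5,7,1,6]
Step 9: ref 2 -> FAULT, evict 5, frames=[2,7,1,6]
At step 9: evicted page 5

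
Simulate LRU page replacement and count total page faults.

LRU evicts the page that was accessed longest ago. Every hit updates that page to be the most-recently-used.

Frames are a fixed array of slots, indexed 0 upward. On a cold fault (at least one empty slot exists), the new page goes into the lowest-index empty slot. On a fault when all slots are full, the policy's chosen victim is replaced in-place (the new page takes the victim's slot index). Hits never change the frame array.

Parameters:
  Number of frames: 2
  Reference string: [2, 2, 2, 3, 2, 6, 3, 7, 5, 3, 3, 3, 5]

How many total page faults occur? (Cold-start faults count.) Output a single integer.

Answer: 7

Derivation:
Step 0: ref 2 → FAULT, frames=[2,-]
Step 1: ref 2 → HIT, frames=[2,-]
Step 2: ref 2 → HIT, frames=[2,-]
Step 3: ref 3 → FAULT, frames=[2,3]
Step 4: ref 2 → HIT, frames=[2,3]
Step 5: ref 6 → FAULT (evict 3), frames=[2,6]
Step 6: ref 3 → FAULT (evict 2), frames=[3,6]
Step 7: ref 7 → FAULT (evict 6), frames=[3,7]
Step 8: ref 5 → FAULT (evict 3), frames=[5,7]
Step 9: ref 3 → FAULT (evict 7), frames=[5,3]
Step 10: ref 3 → HIT, frames=[5,3]
Step 11: ref 3 → HIT, frames=[5,3]
Step 12: ref 5 → HIT, frames=[5,3]
Total faults: 7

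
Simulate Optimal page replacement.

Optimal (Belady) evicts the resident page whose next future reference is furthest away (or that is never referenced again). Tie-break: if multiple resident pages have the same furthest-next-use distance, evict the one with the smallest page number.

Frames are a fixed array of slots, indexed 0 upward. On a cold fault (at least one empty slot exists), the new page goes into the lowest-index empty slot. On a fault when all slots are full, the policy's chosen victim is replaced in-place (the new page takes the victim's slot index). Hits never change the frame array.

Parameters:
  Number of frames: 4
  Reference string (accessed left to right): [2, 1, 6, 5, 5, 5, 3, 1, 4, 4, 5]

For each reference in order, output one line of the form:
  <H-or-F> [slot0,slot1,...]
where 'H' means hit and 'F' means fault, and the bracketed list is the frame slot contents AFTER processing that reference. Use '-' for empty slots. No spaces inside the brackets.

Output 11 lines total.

F [2,-,-,-]
F [2,1,-,-]
F [2,1,6,-]
F [2,1,6,5]
H [2,1,6,5]
H [2,1,6,5]
F [3,1,6,5]
H [3,1,6,5]
F [3,4,6,5]
H [3,4,6,5]
H [3,4,6,5]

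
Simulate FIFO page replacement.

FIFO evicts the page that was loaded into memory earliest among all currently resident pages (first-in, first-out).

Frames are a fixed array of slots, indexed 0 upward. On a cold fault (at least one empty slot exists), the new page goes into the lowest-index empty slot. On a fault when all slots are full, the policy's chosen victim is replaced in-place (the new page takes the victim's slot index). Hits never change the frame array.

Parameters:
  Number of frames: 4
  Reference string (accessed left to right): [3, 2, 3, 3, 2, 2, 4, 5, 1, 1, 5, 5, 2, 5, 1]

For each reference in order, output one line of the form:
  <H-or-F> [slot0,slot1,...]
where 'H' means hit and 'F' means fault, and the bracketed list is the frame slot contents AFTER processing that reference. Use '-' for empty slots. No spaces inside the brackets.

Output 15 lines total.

F [3,-,-,-]
F [3,2,-,-]
H [3,2,-,-]
H [3,2,-,-]
H [3,2,-,-]
H [3,2,-,-]
F [3,2,4,-]
F [3,2,4,5]
F [1,2,4,5]
H [1,2,4,5]
H [1,2,4,5]
H [1,2,4,5]
H [1,2,4,5]
H [1,2,4,5]
H [1,2,4,5]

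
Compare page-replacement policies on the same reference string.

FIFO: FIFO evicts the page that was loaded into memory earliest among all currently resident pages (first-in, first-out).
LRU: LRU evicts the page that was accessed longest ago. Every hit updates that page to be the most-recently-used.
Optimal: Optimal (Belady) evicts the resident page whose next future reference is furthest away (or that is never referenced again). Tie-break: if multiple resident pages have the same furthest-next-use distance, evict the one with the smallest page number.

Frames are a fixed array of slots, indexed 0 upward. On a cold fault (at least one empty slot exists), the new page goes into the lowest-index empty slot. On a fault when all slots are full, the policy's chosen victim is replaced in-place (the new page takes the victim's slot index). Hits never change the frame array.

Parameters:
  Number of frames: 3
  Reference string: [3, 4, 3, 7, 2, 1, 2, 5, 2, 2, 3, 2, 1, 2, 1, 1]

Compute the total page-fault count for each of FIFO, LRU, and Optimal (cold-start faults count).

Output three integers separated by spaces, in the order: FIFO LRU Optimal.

Answer: 9 8 7

Derivation:
--- FIFO ---
  step 0: ref 3 -> FAULT, frames=[3,-,-] (faults so far: 1)
  step 1: ref 4 -> FAULT, frames=[3,4,-] (faults so far: 2)
  step 2: ref 3 -> HIT, frames=[3,4,-] (faults so far: 2)
  step 3: ref 7 -> FAULT, frames=[3,4,7] (faults so far: 3)
  step 4: ref 2 -> FAULT, evict 3, frames=[2,4,7] (faults so far: 4)
  step 5: ref 1 -> FAULT, evict 4, frames=[2,1,7] (faults so far: 5)
  step 6: ref 2 -> HIT, frames=[2,1,7] (faults so far: 5)
  step 7: ref 5 -> FAULT, evict 7, frames=[2,1,5] (faults so far: 6)
  step 8: ref 2 -> HIT, frames=[2,1,5] (faults so far: 6)
  step 9: ref 2 -> HIT, frames=[2,1,5] (faults so far: 6)
  step 10: ref 3 -> FAULT, evict 2, frames=[3,1,5] (faults so far: 7)
  step 11: ref 2 -> FAULT, evict 1, frames=[3,2,5] (faults so far: 8)
  step 12: ref 1 -> FAULT, evict 5, frames=[3,2,1] (faults so far: 9)
  step 13: ref 2 -> HIT, frames=[3,2,1] (faults so far: 9)
  step 14: ref 1 -> HIT, frames=[3,2,1] (faults so far: 9)
  step 15: ref 1 -> HIT, frames=[3,2,1] (faults so far: 9)
  FIFO total faults: 9
--- LRU ---
  step 0: ref 3 -> FAULT, frames=[3,-,-] (faults so far: 1)
  step 1: ref 4 -> FAULT, frames=[3,4,-] (faults so far: 2)
  step 2: ref 3 -> HIT, frames=[3,4,-] (faults so far: 2)
  step 3: ref 7 -> FAULT, frames=[3,4,7] (faults so far: 3)
  step 4: ref 2 -> FAULT, evict 4, frames=[3,2,7] (faults so far: 4)
  step 5: ref 1 -> FAULT, evict 3, frames=[1,2,7] (faults so far: 5)
  step 6: ref 2 -> HIT, frames=[1,2,7] (faults so far: 5)
  step 7: ref 5 -> FAULT, evict 7, frames=[1,2,5] (faults so far: 6)
  step 8: ref 2 -> HIT, frames=[1,2,5] (faults so far: 6)
  step 9: ref 2 -> HIT, frames=[1,2,5] (faults so far: 6)
  step 10: ref 3 -> FAULT, evict 1, frames=[3,2,5] (faults so far: 7)
  step 11: ref 2 -> HIT, frames=[3,2,5] (faults so far: 7)
  step 12: ref 1 -> FAULT, evict 5, frames=[3,2,1] (faults so far: 8)
  step 13: ref 2 -> HIT, frames=[3,2,1] (faults so far: 8)
  step 14: ref 1 -> HIT, frames=[3,2,1] (faults so far: 8)
  step 15: ref 1 -> HIT, frames=[3,2,1] (faults so far: 8)
  LRU total faults: 8
--- Optimal ---
  step 0: ref 3 -> FAULT, frames=[3,-,-] (faults so far: 1)
  step 1: ref 4 -> FAULT, frames=[3,4,-] (faults so far: 2)
  step 2: ref 3 -> HIT, frames=[3,4,-] (faults so far: 2)
  step 3: ref 7 -> FAULT, frames=[3,4,7] (faults so far: 3)
  step 4: ref 2 -> FAULT, evict 4, frames=[3,2,7] (faults so far: 4)
  step 5: ref 1 -> FAULT, evict 7, frames=[3,2,1] (faults so far: 5)
  step 6: ref 2 -> HIT, frames=[3,2,1] (faults so far: 5)
  step 7: ref 5 -> FAULT, evict 1, frames=[3,2,5] (faults so far: 6)
  step 8: ref 2 -> HIT, frames=[3,2,5] (faults so far: 6)
  step 9: ref 2 -> HIT, frames=[3,2,5] (faults so far: 6)
  step 10: ref 3 -> HIT, frames=[3,2,5] (faults so far: 6)
  step 11: ref 2 -> HIT, frames=[3,2,5] (faults so far: 6)
  step 12: ref 1 -> FAULT, evict 3, frames=[1,2,5] (faults so far: 7)
  step 13: ref 2 -> HIT, frames=[1,2,5] (faults so far: 7)
  step 14: ref 1 -> HIT, frames=[1,2,5] (faults so far: 7)
  step 15: ref 1 -> HIT, frames=[1,2,5] (faults so far: 7)
  Optimal total faults: 7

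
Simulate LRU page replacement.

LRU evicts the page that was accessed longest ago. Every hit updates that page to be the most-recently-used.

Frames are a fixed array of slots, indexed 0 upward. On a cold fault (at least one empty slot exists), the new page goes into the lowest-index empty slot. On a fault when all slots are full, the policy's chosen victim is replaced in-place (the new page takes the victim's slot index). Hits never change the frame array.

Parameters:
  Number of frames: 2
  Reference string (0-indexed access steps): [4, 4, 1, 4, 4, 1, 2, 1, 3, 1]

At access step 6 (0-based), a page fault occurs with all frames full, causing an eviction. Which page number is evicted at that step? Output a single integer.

Answer: 4

Derivation:
Step 0: ref 4 -> FAULT, frames=[4,-]
Step 1: ref 4 -> HIT, frames=[4,-]
Step 2: ref 1 -> FAULT, frames=[4,1]
Step 3: ref 4 -> HIT, frames=[4,1]
Step 4: ref 4 -> HIT, frames=[4,1]
Step 5: ref 1 -> HIT, frames=[4,1]
Step 6: ref 2 -> FAULT, evict 4, frames=[2,1]
At step 6: evicted page 4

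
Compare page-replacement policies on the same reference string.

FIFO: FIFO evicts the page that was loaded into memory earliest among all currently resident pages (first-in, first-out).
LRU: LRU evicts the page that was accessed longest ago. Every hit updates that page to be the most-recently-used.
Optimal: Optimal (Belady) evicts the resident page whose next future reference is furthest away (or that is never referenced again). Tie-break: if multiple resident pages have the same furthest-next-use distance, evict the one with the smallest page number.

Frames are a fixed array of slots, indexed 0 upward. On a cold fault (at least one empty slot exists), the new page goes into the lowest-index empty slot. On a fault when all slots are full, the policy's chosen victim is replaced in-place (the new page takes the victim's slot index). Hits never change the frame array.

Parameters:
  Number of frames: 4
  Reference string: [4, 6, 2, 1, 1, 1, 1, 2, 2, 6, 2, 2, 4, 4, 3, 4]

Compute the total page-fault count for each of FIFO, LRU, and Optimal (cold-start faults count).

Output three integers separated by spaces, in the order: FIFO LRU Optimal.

Answer: 6 5 5

Derivation:
--- FIFO ---
  step 0: ref 4 -> FAULT, frames=[4,-,-,-] (faults so far: 1)
  step 1: ref 6 -> FAULT, frames=[4,6,-,-] (faults so far: 2)
  step 2: ref 2 -> FAULT, frames=[4,6,2,-] (faults so far: 3)
  step 3: ref 1 -> FAULT, frames=[4,6,2,1] (faults so far: 4)
  step 4: ref 1 -> HIT, frames=[4,6,2,1] (faults so far: 4)
  step 5: ref 1 -> HIT, frames=[4,6,2,1] (faults so far: 4)
  step 6: ref 1 -> HIT, frames=[4,6,2,1] (faults so far: 4)
  step 7: ref 2 -> HIT, frames=[4,6,2,1] (faults so far: 4)
  step 8: ref 2 -> HIT, frames=[4,6,2,1] (faults so far: 4)
  step 9: ref 6 -> HIT, frames=[4,6,2,1] (faults so far: 4)
  step 10: ref 2 -> HIT, frames=[4,6,2,1] (faults so far: 4)
  step 11: ref 2 -> HIT, frames=[4,6,2,1] (faults so far: 4)
  step 12: ref 4 -> HIT, frames=[4,6,2,1] (faults so far: 4)
  step 13: ref 4 -> HIT, frames=[4,6,2,1] (faults so far: 4)
  step 14: ref 3 -> FAULT, evict 4, frames=[3,6,2,1] (faults so far: 5)
  step 15: ref 4 -> FAULT, evict 6, frames=[3,4,2,1] (faults so far: 6)
  FIFO total faults: 6
--- LRU ---
  step 0: ref 4 -> FAULT, frames=[4,-,-,-] (faults so far: 1)
  step 1: ref 6 -> FAULT, frames=[4,6,-,-] (faults so far: 2)
  step 2: ref 2 -> FAULT, frames=[4,6,2,-] (faults so far: 3)
  step 3: ref 1 -> FAULT, frames=[4,6,2,1] (faults so far: 4)
  step 4: ref 1 -> HIT, frames=[4,6,2,1] (faults so far: 4)
  step 5: ref 1 -> HIT, frames=[4,6,2,1] (faults so far: 4)
  step 6: ref 1 -> HIT, frames=[4,6,2,1] (faults so far: 4)
  step 7: ref 2 -> HIT, frames=[4,6,2,1] (faults so far: 4)
  step 8: ref 2 -> HIT, frames=[4,6,2,1] (faults so far: 4)
  step 9: ref 6 -> HIT, frames=[4,6,2,1] (faults so far: 4)
  step 10: ref 2 -> HIT, frames=[4,6,2,1] (faults so far: 4)
  step 11: ref 2 -> HIT, frames=[4,6,2,1] (faults so far: 4)
  step 12: ref 4 -> HIT, frames=[4,6,2,1] (faults so far: 4)
  step 13: ref 4 -> HIT, frames=[4,6,2,1] (faults so far: 4)
  step 14: ref 3 -> FAULT, evict 1, frames=[4,6,2,3] (faults so far: 5)
  step 15: ref 4 -> HIT, frames=[4,6,2,3] (faults so far: 5)
  LRU total faults: 5
--- Optimal ---
  step 0: ref 4 -> FAULT, frames=[4,-,-,-] (faults so far: 1)
  step 1: ref 6 -> FAULT, frames=[4,6,-,-] (faults so far: 2)
  step 2: ref 2 -> FAULT, frames=[4,6,2,-] (faults so far: 3)
  step 3: ref 1 -> FAULT, frames=[4,6,2,1] (faults so far: 4)
  step 4: ref 1 -> HIT, frames=[4,6,2,1] (faults so far: 4)
  step 5: ref 1 -> HIT, frames=[4,6,2,1] (faults so far: 4)
  step 6: ref 1 -> HIT, frames=[4,6,2,1] (faults so far: 4)
  step 7: ref 2 -> HIT, frames=[4,6,2,1] (faults so far: 4)
  step 8: ref 2 -> HIT, frames=[4,6,2,1] (faults so far: 4)
  step 9: ref 6 -> HIT, frames=[4,6,2,1] (faults so far: 4)
  step 10: ref 2 -> HIT, frames=[4,6,2,1] (faults so far: 4)
  step 11: ref 2 -> HIT, frames=[4,6,2,1] (faults so far: 4)
  step 12: ref 4 -> HIT, frames=[4,6,2,1] (faults so far: 4)
  step 13: ref 4 -> HIT, frames=[4,6,2,1] (faults so far: 4)
  step 14: ref 3 -> FAULT, evict 1, frames=[4,6,2,3] (faults so far: 5)
  step 15: ref 4 -> HIT, frames=[4,6,2,3] (faults so far: 5)
  Optimal total faults: 5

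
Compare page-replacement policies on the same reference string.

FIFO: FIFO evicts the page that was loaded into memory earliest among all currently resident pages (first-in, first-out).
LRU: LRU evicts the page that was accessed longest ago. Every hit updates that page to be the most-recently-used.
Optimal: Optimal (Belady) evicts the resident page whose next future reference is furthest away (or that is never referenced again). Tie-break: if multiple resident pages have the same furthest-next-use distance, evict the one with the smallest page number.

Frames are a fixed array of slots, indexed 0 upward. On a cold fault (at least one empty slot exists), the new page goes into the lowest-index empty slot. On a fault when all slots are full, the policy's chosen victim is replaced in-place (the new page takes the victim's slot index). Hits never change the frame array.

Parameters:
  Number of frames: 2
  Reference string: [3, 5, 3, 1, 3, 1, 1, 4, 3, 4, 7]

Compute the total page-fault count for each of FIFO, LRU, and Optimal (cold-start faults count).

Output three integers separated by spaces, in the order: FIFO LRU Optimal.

Answer: 6 6 5

Derivation:
--- FIFO ---
  step 0: ref 3 -> FAULT, frames=[3,-] (faults so far: 1)
  step 1: ref 5 -> FAULT, frames=[3,5] (faults so far: 2)
  step 2: ref 3 -> HIT, frames=[3,5] (faults so far: 2)
  step 3: ref 1 -> FAULT, evict 3, frames=[1,5] (faults so far: 3)
  step 4: ref 3 -> FAULT, evict 5, frames=[1,3] (faults so far: 4)
  step 5: ref 1 -> HIT, frames=[1,3] (faults so far: 4)
  step 6: ref 1 -> HIT, frames=[1,3] (faults so far: 4)
  step 7: ref 4 -> FAULT, evict 1, frames=[4,3] (faults so far: 5)
  step 8: ref 3 -> HIT, frames=[4,3] (faults so far: 5)
  step 9: ref 4 -> HIT, frames=[4,3] (faults so far: 5)
  step 10: ref 7 -> FAULT, evict 3, frames=[4,7] (faults so far: 6)
  FIFO total faults: 6
--- LRU ---
  step 0: ref 3 -> FAULT, frames=[3,-] (faults so far: 1)
  step 1: ref 5 -> FAULT, frames=[3,5] (faults so far: 2)
  step 2: ref 3 -> HIT, frames=[3,5] (faults so far: 2)
  step 3: ref 1 -> FAULT, evict 5, frames=[3,1] (faults so far: 3)
  step 4: ref 3 -> HIT, frames=[3,1] (faults so far: 3)
  step 5: ref 1 -> HIT, frames=[3,1] (faults so far: 3)
  step 6: ref 1 -> HIT, frames=[3,1] (faults so far: 3)
  step 7: ref 4 -> FAULT, evict 3, frames=[4,1] (faults so far: 4)
  step 8: ref 3 -> FAULT, evict 1, frames=[4,3] (faults so far: 5)
  step 9: ref 4 -> HIT, frames=[4,3] (faults so far: 5)
  step 10: ref 7 -> FAULT, evict 3, frames=[4,7] (faults so far: 6)
  LRU total faults: 6
--- Optimal ---
  step 0: ref 3 -> FAULT, frames=[3,-] (faults so far: 1)
  step 1: ref 5 -> FAULT, frames=[3,5] (faults so far: 2)
  step 2: ref 3 -> HIT, frames=[3,5] (faults so far: 2)
  step 3: ref 1 -> FAULT, evict 5, frames=[3,1] (faults so far: 3)
  step 4: ref 3 -> HIT, frames=[3,1] (faults so far: 3)
  step 5: ref 1 -> HIT, frames=[3,1] (faults so far: 3)
  step 6: ref 1 -> HIT, frames=[3,1] (faults so far: 3)
  step 7: ref 4 -> FAULT, evict 1, frames=[3,4] (faults so far: 4)
  step 8: ref 3 -> HIT, frames=[3,4] (faults so far: 4)
  step 9: ref 4 -> HIT, frames=[3,4] (faults so far: 4)
  step 10: ref 7 -> FAULT, evict 3, frames=[7,4] (faults so far: 5)
  Optimal total faults: 5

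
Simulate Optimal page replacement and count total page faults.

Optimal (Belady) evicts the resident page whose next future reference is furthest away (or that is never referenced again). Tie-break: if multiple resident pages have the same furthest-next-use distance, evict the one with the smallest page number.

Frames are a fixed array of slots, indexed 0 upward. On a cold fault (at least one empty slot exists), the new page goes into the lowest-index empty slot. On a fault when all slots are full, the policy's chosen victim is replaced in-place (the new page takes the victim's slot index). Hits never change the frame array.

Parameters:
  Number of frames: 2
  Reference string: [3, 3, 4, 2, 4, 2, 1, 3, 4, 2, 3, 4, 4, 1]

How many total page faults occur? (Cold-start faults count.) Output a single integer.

Answer: 8

Derivation:
Step 0: ref 3 → FAULT, frames=[3,-]
Step 1: ref 3 → HIT, frames=[3,-]
Step 2: ref 4 → FAULT, frames=[3,4]
Step 3: ref 2 → FAULT (evict 3), frames=[2,4]
Step 4: ref 4 → HIT, frames=[2,4]
Step 5: ref 2 → HIT, frames=[2,4]
Step 6: ref 1 → FAULT (evict 2), frames=[1,4]
Step 7: ref 3 → FAULT (evict 1), frames=[3,4]
Step 8: ref 4 → HIT, frames=[3,4]
Step 9: ref 2 → FAULT (evict 4), frames=[3,2]
Step 10: ref 3 → HIT, frames=[3,2]
Step 11: ref 4 → FAULT (evict 2), frames=[3,4]
Step 12: ref 4 → HIT, frames=[3,4]
Step 13: ref 1 → FAULT (evict 3), frames=[1,4]
Total faults: 8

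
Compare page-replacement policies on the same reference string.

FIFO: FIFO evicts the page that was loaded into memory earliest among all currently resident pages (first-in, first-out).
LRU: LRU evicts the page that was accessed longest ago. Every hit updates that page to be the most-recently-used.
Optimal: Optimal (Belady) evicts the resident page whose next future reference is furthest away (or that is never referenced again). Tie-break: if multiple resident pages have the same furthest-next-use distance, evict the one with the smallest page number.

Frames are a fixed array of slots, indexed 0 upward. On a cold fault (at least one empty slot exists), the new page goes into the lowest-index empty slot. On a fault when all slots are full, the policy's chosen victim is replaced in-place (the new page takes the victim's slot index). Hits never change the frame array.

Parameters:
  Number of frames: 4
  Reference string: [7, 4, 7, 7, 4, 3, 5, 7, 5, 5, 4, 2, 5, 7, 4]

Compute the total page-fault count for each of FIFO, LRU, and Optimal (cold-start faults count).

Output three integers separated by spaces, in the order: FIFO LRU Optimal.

Answer: 7 5 5

Derivation:
--- FIFO ---
  step 0: ref 7 -> FAULT, frames=[7,-,-,-] (faults so far: 1)
  step 1: ref 4 -> FAULT, frames=[7,4,-,-] (faults so far: 2)
  step 2: ref 7 -> HIT, frames=[7,4,-,-] (faults so far: 2)
  step 3: ref 7 -> HIT, frames=[7,4,-,-] (faults so far: 2)
  step 4: ref 4 -> HIT, frames=[7,4,-,-] (faults so far: 2)
  step 5: ref 3 -> FAULT, frames=[7,4,3,-] (faults so far: 3)
  step 6: ref 5 -> FAULT, frames=[7,4,3,5] (faults so far: 4)
  step 7: ref 7 -> HIT, frames=[7,4,3,5] (faults so far: 4)
  step 8: ref 5 -> HIT, frames=[7,4,3,5] (faults so far: 4)
  step 9: ref 5 -> HIT, frames=[7,4,3,5] (faults so far: 4)
  step 10: ref 4 -> HIT, frames=[7,4,3,5] (faults so far: 4)
  step 11: ref 2 -> FAULT, evict 7, frames=[2,4,3,5] (faults so far: 5)
  step 12: ref 5 -> HIT, frames=[2,4,3,5] (faults so far: 5)
  step 13: ref 7 -> FAULT, evict 4, frames=[2,7,3,5] (faults so far: 6)
  step 14: ref 4 -> FAULT, evict 3, frames=[2,7,4,5] (faults so far: 7)
  FIFO total faults: 7
--- LRU ---
  step 0: ref 7 -> FAULT, frames=[7,-,-,-] (faults so far: 1)
  step 1: ref 4 -> FAULT, frames=[7,4,-,-] (faults so far: 2)
  step 2: ref 7 -> HIT, frames=[7,4,-,-] (faults so far: 2)
  step 3: ref 7 -> HIT, frames=[7,4,-,-] (faults so far: 2)
  step 4: ref 4 -> HIT, frames=[7,4,-,-] (faults so far: 2)
  step 5: ref 3 -> FAULT, frames=[7,4,3,-] (faults so far: 3)
  step 6: ref 5 -> FAULT, frames=[7,4,3,5] (faults so far: 4)
  step 7: ref 7 -> HIT, frames=[7,4,3,5] (faults so far: 4)
  step 8: ref 5 -> HIT, frames=[7,4,3,5] (faults so far: 4)
  step 9: ref 5 -> HIT, frames=[7,4,3,5] (faults so far: 4)
  step 10: ref 4 -> HIT, frames=[7,4,3,5] (faults so far: 4)
  step 11: ref 2 -> FAULT, evict 3, frames=[7,4,2,5] (faults so far: 5)
  step 12: ref 5 -> HIT, frames=[7,4,2,5] (faults so far: 5)
  step 13: ref 7 -> HIT, frames=[7,4,2,5] (faults so far: 5)
  step 14: ref 4 -> HIT, frames=[7,4,2,5] (faults so far: 5)
  LRU total faults: 5
--- Optimal ---
  step 0: ref 7 -> FAULT, frames=[7,-,-,-] (faults so far: 1)
  step 1: ref 4 -> FAULT, frames=[7,4,-,-] (faults so far: 2)
  step 2: ref 7 -> HIT, frames=[7,4,-,-] (faults so far: 2)
  step 3: ref 7 -> HIT, frames=[7,4,-,-] (faults so far: 2)
  step 4: ref 4 -> HIT, frames=[7,4,-,-] (faults so far: 2)
  step 5: ref 3 -> FAULT, frames=[7,4,3,-] (faults so far: 3)
  step 6: ref 5 -> FAULT, frames=[7,4,3,5] (faults so far: 4)
  step 7: ref 7 -> HIT, frames=[7,4,3,5] (faults so far: 4)
  step 8: ref 5 -> HIT, frames=[7,4,3,5] (faults so far: 4)
  step 9: ref 5 -> HIT, frames=[7,4,3,5] (faults so far: 4)
  step 10: ref 4 -> HIT, frames=[7,4,3,5] (faults so far: 4)
  step 11: ref 2 -> FAULT, evict 3, frames=[7,4,2,5] (faults so far: 5)
  step 12: ref 5 -> HIT, frames=[7,4,2,5] (faults so far: 5)
  step 13: ref 7 -> HIT, frames=[7,4,2,5] (faults so far: 5)
  step 14: ref 4 -> HIT, frames=[7,4,2,5] (faults so far: 5)
  Optimal total faults: 5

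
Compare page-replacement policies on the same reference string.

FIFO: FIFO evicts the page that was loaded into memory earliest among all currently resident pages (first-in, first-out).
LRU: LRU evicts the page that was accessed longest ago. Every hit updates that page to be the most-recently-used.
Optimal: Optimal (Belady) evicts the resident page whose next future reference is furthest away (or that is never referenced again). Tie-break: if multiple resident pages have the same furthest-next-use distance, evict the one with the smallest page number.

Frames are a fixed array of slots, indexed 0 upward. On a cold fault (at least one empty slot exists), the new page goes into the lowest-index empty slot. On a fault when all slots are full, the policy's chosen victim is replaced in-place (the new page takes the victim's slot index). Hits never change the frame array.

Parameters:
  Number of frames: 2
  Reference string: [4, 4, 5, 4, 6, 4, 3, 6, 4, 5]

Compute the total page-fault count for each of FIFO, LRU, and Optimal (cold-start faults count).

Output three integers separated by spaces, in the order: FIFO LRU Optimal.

--- FIFO ---
  step 0: ref 4 -> FAULT, frames=[4,-] (faults so far: 1)
  step 1: ref 4 -> HIT, frames=[4,-] (faults so far: 1)
  step 2: ref 5 -> FAULT, frames=[4,5] (faults so far: 2)
  step 3: ref 4 -> HIT, frames=[4,5] (faults so far: 2)
  step 4: ref 6 -> FAULT, evict 4, frames=[6,5] (faults so far: 3)
  step 5: ref 4 -> FAULT, evict 5, frames=[6,4] (faults so far: 4)
  step 6: ref 3 -> FAULT, evict 6, frames=[3,4] (faults so far: 5)
  step 7: ref 6 -> FAULT, evict 4, frames=[3,6] (faults so far: 6)
  step 8: ref 4 -> FAULT, evict 3, frames=[4,6] (faults so far: 7)
  step 9: ref 5 -> FAULT, evict 6, frames=[4,5] (faults so far: 8)
  FIFO total faults: 8
--- LRU ---
  step 0: ref 4 -> FAULT, frames=[4,-] (faults so far: 1)
  step 1: ref 4 -> HIT, frames=[4,-] (faults so far: 1)
  step 2: ref 5 -> FAULT, frames=[4,5] (faults so far: 2)
  step 3: ref 4 -> HIT, frames=[4,5] (faults so far: 2)
  step 4: ref 6 -> FAULT, evict 5, frames=[4,6] (faults so far: 3)
  step 5: ref 4 -> HIT, frames=[4,6] (faults so far: 3)
  step 6: ref 3 -> FAULT, evict 6, frames=[4,3] (faults so far: 4)
  step 7: ref 6 -> FAULT, evict 4, frames=[6,3] (faults so far: 5)
  step 8: ref 4 -> FAULT, evict 3, frames=[6,4] (faults so far: 6)
  step 9: ref 5 -> FAULT, evict 6, frames=[5,4] (faults so far: 7)
  LRU total faults: 7
--- Optimal ---
  step 0: ref 4 -> FAULT, frames=[4,-] (faults so far: 1)
  step 1: ref 4 -> HIT, frames=[4,-] (faults so far: 1)
  step 2: ref 5 -> FAULT, frames=[4,5] (faults so far: 2)
  step 3: ref 4 -> HIT, frames=[4,5] (faults so far: 2)
  step 4: ref 6 -> FAULT, evict 5, frames=[4,6] (faults so far: 3)
  step 5: ref 4 -> HIT, frames=[4,6] (faults so far: 3)
  step 6: ref 3 -> FAULT, evict 4, frames=[3,6] (faults so far: 4)
  step 7: ref 6 -> HIT, frames=[3,6] (faults so far: 4)
  step 8: ref 4 -> FAULT, evict 3, frames=[4,6] (faults so far: 5)
  step 9: ref 5 -> FAULT, evict 4, frames=[5,6] (faults so far: 6)
  Optimal total faults: 6

Answer: 8 7 6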